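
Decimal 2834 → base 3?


Divide by 3 repeatedly:
2834 ÷ 3 = 944 remainder 2
944 ÷ 3 = 314 remainder 2
314 ÷ 3 = 104 remainder 2
104 ÷ 3 = 34 remainder 2
34 ÷ 3 = 11 remainder 1
11 ÷ 3 = 3 remainder 2
3 ÷ 3 = 1 remainder 0
1 ÷ 3 = 0 remainder 1
Reading remainders bottom-up:
= 10212222


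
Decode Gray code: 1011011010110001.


Gray code: 1011011010110001
MSB stays the same: 1
Each subsequent bit = prev_binary XOR current_gray:
  B[1] = 1 XOR 0 = 1
  B[2] = 1 XOR 1 = 0
  B[3] = 0 XOR 1 = 1
  B[4] = 1 XOR 0 = 1
  B[5] = 1 XOR 1 = 0
  B[6] = 0 XOR 1 = 1
  B[7] = 1 XOR 0 = 1
  B[8] = 1 XOR 1 = 0
  B[9] = 0 XOR 0 = 0
  B[10] = 0 XOR 1 = 1
  B[11] = 1 XOR 1 = 0
  B[12] = 0 XOR 0 = 0
  B[13] = 0 XOR 0 = 0
  B[14] = 0 XOR 0 = 0
  B[15] = 0 XOR 1 = 1
= 1101101100100001 (56097 decimal)


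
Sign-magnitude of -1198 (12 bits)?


Sign bit: 1 (negative)
Magnitude: 1198 = 10010101110
= 110010101110


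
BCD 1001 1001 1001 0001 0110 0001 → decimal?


Each 4-bit group → digit:
  1001 → 9
  1001 → 9
  1001 → 9
  0001 → 1
  0110 → 6
  0001 → 1
= 999161


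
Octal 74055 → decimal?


Positional values:
Position 0: 5 × 8^0 = 5
Position 1: 5 × 8^1 = 40
Position 2: 0 × 8^2 = 0
Position 3: 4 × 8^3 = 2048
Position 4: 7 × 8^4 = 28672
Sum = 5 + 40 + 0 + 2048 + 28672
= 30765


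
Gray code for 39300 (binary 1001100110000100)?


Binary: 1001100110000100
Gray code: G = B XOR (B >> 1)
B >> 1 = 0100110011000010
1001100110000100 XOR 0100110011000010:
  1 XOR 0 = 1
  0 XOR 1 = 1
  0 XOR 0 = 0
  1 XOR 0 = 1
  1 XOR 1 = 0
  0 XOR 1 = 1
  0 XOR 0 = 0
  1 XOR 0 = 1
  1 XOR 1 = 0
  0 XOR 1 = 1
  0 XOR 0 = 0
  0 XOR 0 = 0
  0 XOR 0 = 0
  1 XOR 0 = 1
  0 XOR 1 = 1
  0 XOR 0 = 0
= 1101010101000110


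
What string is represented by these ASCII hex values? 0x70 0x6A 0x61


Codes (hex): 0x70 0x6A 0x61
Per-code ASCII lookup:
  0x70 = 112  (range 97-122: lowercase, 112 - 97 = 15) → 'p'
  0x6A = 106  (range 97-122: lowercase, 106 - 97 = 9) → 'j'
  0x61 = 97  (range 97-122: lowercase, 97 - 97 = 0) → 'a'
= 'pja'


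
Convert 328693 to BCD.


Each digit → 4-bit binary:
  3 → 0011
  2 → 0010
  8 → 1000
  6 → 0110
  9 → 1001
  3 → 0011
= 0011 0010 1000 0110 1001 0011


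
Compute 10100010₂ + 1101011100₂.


Align and add column by column (LSB to MSB, carry propagating):
  00010100010
+ 01101011100
  -----------
  col 0: 0 + 0 + 0 (carry in) = 0 → bit 0, carry out 0
  col 1: 1 + 0 + 0 (carry in) = 1 → bit 1, carry out 0
  col 2: 0 + 1 + 0 (carry in) = 1 → bit 1, carry out 0
  col 3: 0 + 1 + 0 (carry in) = 1 → bit 1, carry out 0
  col 4: 0 + 1 + 0 (carry in) = 1 → bit 1, carry out 0
  col 5: 1 + 0 + 0 (carry in) = 1 → bit 1, carry out 0
  col 6: 0 + 1 + 0 (carry in) = 1 → bit 1, carry out 0
  col 7: 1 + 0 + 0 (carry in) = 1 → bit 1, carry out 0
  col 8: 0 + 1 + 0 (carry in) = 1 → bit 1, carry out 0
  col 9: 0 + 1 + 0 (carry in) = 1 → bit 1, carry out 0
  col 10: 0 + 0 + 0 (carry in) = 0 → bit 0, carry out 0
Reading bits MSB→LSB: 01111111110
Strip leading zeros: 1111111110
= 1111111110


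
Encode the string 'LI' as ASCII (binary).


String: 'LI'  (2 characters)
Per-character ASCII lookup:
  'L': uppercase starts at 65: 'L' = 65 + 11 = 76 → 1001100
  'I': uppercase starts at 65: 'I' = 65 + 8 = 73 → 1001001
= 1001100 1001001


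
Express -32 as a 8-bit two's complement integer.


Original: 00100000
Step 1 - Invert all bits: 11011111
Step 2 - Add 1: 11011111 + 1
= 11100000 (represents -32)


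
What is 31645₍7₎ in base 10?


Positional values (base 7):
  5 × 7^0 = 5 × 1 = 5
  4 × 7^1 = 4 × 7 = 28
  6 × 7^2 = 6 × 49 = 294
  1 × 7^3 = 1 × 343 = 343
  3 × 7^4 = 3 × 2401 = 7203
Sum = 5 + 28 + 294 + 343 + 7203
= 7873


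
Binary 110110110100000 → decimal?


Positional values:
Bit 5: 1 × 2^5 = 32
Bit 7: 1 × 2^7 = 128
Bit 8: 1 × 2^8 = 256
Bit 10: 1 × 2^10 = 1024
Bit 11: 1 × 2^11 = 2048
Bit 13: 1 × 2^13 = 8192
Bit 14: 1 × 2^14 = 16384
Sum = 32 + 128 + 256 + 1024 + 2048 + 8192 + 16384
= 28064


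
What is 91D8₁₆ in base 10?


Positional values:
Position 0: 8 × 16^0 = 8 × 1 = 8
Position 1: D × 16^1 = 13 × 16 = 208
Position 2: 1 × 16^2 = 1 × 256 = 256
Position 3: 9 × 16^3 = 9 × 4096 = 36864
Sum = 8 + 208 + 256 + 36864
= 37336


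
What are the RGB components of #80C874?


Hex: #80C874
R = 80₁₆ = 128
G = C8₁₆ = 200
B = 74₁₆ = 116
= RGB(128, 200, 116)


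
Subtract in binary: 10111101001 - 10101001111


Align and subtract column by column (LSB to MSB, borrowing when needed):
  10111101001
- 10101001111
  -----------
  col 0: (1 - 0 borrow-in) - 1 → 1 - 1 = 0, borrow out 0
  col 1: (0 - 0 borrow-in) - 1 → borrow from next column: (0+2) - 1 = 1, borrow out 1
  col 2: (0 - 1 borrow-in) - 1 → borrow from next column: (-1+2) - 1 = 0, borrow out 1
  col 3: (1 - 1 borrow-in) - 1 → borrow from next column: (0+2) - 1 = 1, borrow out 1
  col 4: (0 - 1 borrow-in) - 0 → borrow from next column: (-1+2) - 0 = 1, borrow out 1
  col 5: (1 - 1 borrow-in) - 0 → 0 - 0 = 0, borrow out 0
  col 6: (1 - 0 borrow-in) - 1 → 1 - 1 = 0, borrow out 0
  col 7: (1 - 0 borrow-in) - 0 → 1 - 0 = 1, borrow out 0
  col 8: (1 - 0 borrow-in) - 1 → 1 - 1 = 0, borrow out 0
  col 9: (0 - 0 borrow-in) - 0 → 0 - 0 = 0, borrow out 0
  col 10: (1 - 0 borrow-in) - 1 → 1 - 1 = 0, borrow out 0
Reading bits MSB→LSB: 00010011010
Strip leading zeros: 10011010
= 10011010


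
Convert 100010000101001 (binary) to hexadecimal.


Group into 4-bit nibbles: 0100010000101001
  0100 = 4
  0100 = 4
  0010 = 2
  1001 = 9
= 0x4429


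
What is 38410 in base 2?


Divide by 2 repeatedly:
38410 ÷ 2 = 19205 remainder 0
19205 ÷ 2 = 9602 remainder 1
9602 ÷ 2 = 4801 remainder 0
4801 ÷ 2 = 2400 remainder 1
2400 ÷ 2 = 1200 remainder 0
1200 ÷ 2 = 600 remainder 0
600 ÷ 2 = 300 remainder 0
300 ÷ 2 = 150 remainder 0
150 ÷ 2 = 75 remainder 0
75 ÷ 2 = 37 remainder 1
37 ÷ 2 = 18 remainder 1
18 ÷ 2 = 9 remainder 0
9 ÷ 2 = 4 remainder 1
4 ÷ 2 = 2 remainder 0
2 ÷ 2 = 1 remainder 0
1 ÷ 2 = 0 remainder 1
Reading remainders bottom-up:
= 1001011000001010


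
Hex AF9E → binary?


Each hex digit → 4 binary bits:
  A = 1010
  F = 1111
  9 = 1001
  E = 1110
Concatenate: 1010 1111 1001 1110
= 1010111110011110


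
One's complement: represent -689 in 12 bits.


Original: 001010110001
Invert all bits:
  bit 0: 0 → 1
  bit 1: 0 → 1
  bit 2: 1 → 0
  bit 3: 0 → 1
  bit 4: 1 → 0
  bit 5: 0 → 1
  bit 6: 1 → 0
  bit 7: 1 → 0
  bit 8: 0 → 1
  bit 9: 0 → 1
  bit 10: 0 → 1
  bit 11: 1 → 0
= 110101001110


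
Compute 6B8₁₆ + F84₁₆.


Align and add column by column (LSB to MSB, each column mod 16 with carry):
  06B8
+ 0F84
  ----
  col 0: 8(8) + 4(4) + 0 (carry in) = 12 → C(12), carry out 0
  col 1: B(11) + 8(8) + 0 (carry in) = 19 → 3(3), carry out 1
  col 2: 6(6) + F(15) + 1 (carry in) = 22 → 6(6), carry out 1
  col 3: 0(0) + 0(0) + 1 (carry in) = 1 → 1(1), carry out 0
Reading digits MSB→LSB: 163C
Strip leading zeros: 163C
= 0x163C


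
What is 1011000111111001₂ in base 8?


Group into 3-bit groups: 001011000111111001
  001 = 1
  011 = 3
  000 = 0
  111 = 7
  111 = 7
  001 = 1
= 0o130771


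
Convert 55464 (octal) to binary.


Each octal digit → 3 binary bits:
  5 = 101
  5 = 101
  4 = 100
  6 = 110
  4 = 100
Concatenate: 101 101 100 110 100
= 101101100110100


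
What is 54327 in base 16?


Divide by 16 repeatedly:
54327 ÷ 16 = 3395 remainder 7 (7)
3395 ÷ 16 = 212 remainder 3 (3)
212 ÷ 16 = 13 remainder 4 (4)
13 ÷ 16 = 0 remainder 13 (D)
Reading remainders bottom-up:
= 0xD437


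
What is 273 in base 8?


Divide by 8 repeatedly:
273 ÷ 8 = 34 remainder 1
34 ÷ 8 = 4 remainder 2
4 ÷ 8 = 0 remainder 4
Reading remainders bottom-up:
= 0o421


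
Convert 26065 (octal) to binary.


Each octal digit → 3 binary bits:
  2 = 010
  6 = 110
  0 = 000
  6 = 110
  5 = 101
Concatenate: 010 110 000 110 101
= 010110000110101


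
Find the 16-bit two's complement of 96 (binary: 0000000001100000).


Original: 0000000001100000
Step 1 - Invert all bits: 1111111110011111
Step 2 - Add 1: 1111111110011111 + 1
= 1111111110100000 (represents -96)


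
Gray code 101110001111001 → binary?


Gray code: 101110001111001
MSB stays the same: 1
Each subsequent bit = prev_binary XOR current_gray:
  B[1] = 1 XOR 0 = 1
  B[2] = 1 XOR 1 = 0
  B[3] = 0 XOR 1 = 1
  B[4] = 1 XOR 1 = 0
  B[5] = 0 XOR 0 = 0
  B[6] = 0 XOR 0 = 0
  B[7] = 0 XOR 0 = 0
  B[8] = 0 XOR 1 = 1
  B[9] = 1 XOR 1 = 0
  B[10] = 0 XOR 1 = 1
  B[11] = 1 XOR 1 = 0
  B[12] = 0 XOR 0 = 0
  B[13] = 0 XOR 0 = 0
  B[14] = 0 XOR 1 = 1
= 110100001010001 (26705 decimal)


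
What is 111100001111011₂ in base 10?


Positional values:
Bit 0: 1 × 2^0 = 1
Bit 1: 1 × 2^1 = 2
Bit 3: 1 × 2^3 = 8
Bit 4: 1 × 2^4 = 16
Bit 5: 1 × 2^5 = 32
Bit 6: 1 × 2^6 = 64
Bit 11: 1 × 2^11 = 2048
Bit 12: 1 × 2^12 = 4096
Bit 13: 1 × 2^13 = 8192
Bit 14: 1 × 2^14 = 16384
Sum = 1 + 2 + 8 + 16 + 32 + 64 + 2048 + 4096 + 8192 + 16384
= 30843


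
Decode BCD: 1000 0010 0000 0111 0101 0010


Each 4-bit group → digit:
  1000 → 8
  0010 → 2
  0000 → 0
  0111 → 7
  0101 → 5
  0010 → 2
= 820752


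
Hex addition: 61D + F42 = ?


Align and add column by column (LSB to MSB, each column mod 16 with carry):
  061D
+ 0F42
  ----
  col 0: D(13) + 2(2) + 0 (carry in) = 15 → F(15), carry out 0
  col 1: 1(1) + 4(4) + 0 (carry in) = 5 → 5(5), carry out 0
  col 2: 6(6) + F(15) + 0 (carry in) = 21 → 5(5), carry out 1
  col 3: 0(0) + 0(0) + 1 (carry in) = 1 → 1(1), carry out 0
Reading digits MSB→LSB: 155F
Strip leading zeros: 155F
= 0x155F


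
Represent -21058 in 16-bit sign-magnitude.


Sign bit: 1 (negative)
Magnitude: 21058 = 101001001000010
= 1101001001000010


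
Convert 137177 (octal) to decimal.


Positional values:
Position 0: 7 × 8^0 = 7
Position 1: 7 × 8^1 = 56
Position 2: 1 × 8^2 = 64
Position 3: 7 × 8^3 = 3584
Position 4: 3 × 8^4 = 12288
Position 5: 1 × 8^5 = 32768
Sum = 7 + 56 + 64 + 3584 + 12288 + 32768
= 48767


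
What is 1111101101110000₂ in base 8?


Group into 3-bit groups: 001111101101110000
  001 = 1
  111 = 7
  101 = 5
  101 = 5
  110 = 6
  000 = 0
= 0o175560


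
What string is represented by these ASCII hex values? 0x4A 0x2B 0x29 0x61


Codes (hex): 0x4A 0x2B 0x29 0x61
Per-code ASCII lookup:
  0x4A = 74  (range 65-90: uppercase, 74 - 65 = 9) → 'J'
  0x2B = 43  (special character) → '+'
  0x29 = 41  (special character) → ')'
  0x61 = 97  (range 97-122: lowercase, 97 - 97 = 0) → 'a'
= 'J+)a'


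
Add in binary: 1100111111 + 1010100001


Align and add column by column (LSB to MSB, carry propagating):
  01100111111
+ 01010100001
  -----------
  col 0: 1 + 1 + 0 (carry in) = 2 → bit 0, carry out 1
  col 1: 1 + 0 + 1 (carry in) = 2 → bit 0, carry out 1
  col 2: 1 + 0 + 1 (carry in) = 2 → bit 0, carry out 1
  col 3: 1 + 0 + 1 (carry in) = 2 → bit 0, carry out 1
  col 4: 1 + 0 + 1 (carry in) = 2 → bit 0, carry out 1
  col 5: 1 + 1 + 1 (carry in) = 3 → bit 1, carry out 1
  col 6: 0 + 0 + 1 (carry in) = 1 → bit 1, carry out 0
  col 7: 0 + 1 + 0 (carry in) = 1 → bit 1, carry out 0
  col 8: 1 + 0 + 0 (carry in) = 1 → bit 1, carry out 0
  col 9: 1 + 1 + 0 (carry in) = 2 → bit 0, carry out 1
  col 10: 0 + 0 + 1 (carry in) = 1 → bit 1, carry out 0
Reading bits MSB→LSB: 10111100000
Strip leading zeros: 10111100000
= 10111100000


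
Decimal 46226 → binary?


Divide by 2 repeatedly:
46226 ÷ 2 = 23113 remainder 0
23113 ÷ 2 = 11556 remainder 1
11556 ÷ 2 = 5778 remainder 0
5778 ÷ 2 = 2889 remainder 0
2889 ÷ 2 = 1444 remainder 1
1444 ÷ 2 = 722 remainder 0
722 ÷ 2 = 361 remainder 0
361 ÷ 2 = 180 remainder 1
180 ÷ 2 = 90 remainder 0
90 ÷ 2 = 45 remainder 0
45 ÷ 2 = 22 remainder 1
22 ÷ 2 = 11 remainder 0
11 ÷ 2 = 5 remainder 1
5 ÷ 2 = 2 remainder 1
2 ÷ 2 = 1 remainder 0
1 ÷ 2 = 0 remainder 1
Reading remainders bottom-up:
= 1011010010010010


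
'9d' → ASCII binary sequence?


String: '9d'  (2 characters)
Per-character ASCII lookup:
  '9': digits start at 48: '9' = 48 + 9 = 57 → 111001
  'd': lowercase starts at 97: 'd' = 97 + 3 = 100 → 1100100
= 111001 1100100


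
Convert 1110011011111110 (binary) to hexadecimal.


Group into 4-bit nibbles: 1110011011111110
  1110 = E
  0110 = 6
  1111 = F
  1110 = E
= 0xE6FE


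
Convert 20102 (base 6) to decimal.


Positional values (base 6):
  2 × 6^0 = 2 × 1 = 2
  0 × 6^1 = 0 × 6 = 0
  1 × 6^2 = 1 × 36 = 36
  0 × 6^3 = 0 × 216 = 0
  2 × 6^4 = 2 × 1296 = 2592
Sum = 2 + 0 + 36 + 0 + 2592
= 2630


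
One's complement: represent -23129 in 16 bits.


Original: 0101101001011001
Invert all bits:
  bit 0: 0 → 1
  bit 1: 1 → 0
  bit 2: 0 → 1
  bit 3: 1 → 0
  bit 4: 1 → 0
  bit 5: 0 → 1
  bit 6: 1 → 0
  bit 7: 0 → 1
  bit 8: 0 → 1
  bit 9: 1 → 0
  bit 10: 0 → 1
  bit 11: 1 → 0
  bit 12: 1 → 0
  bit 13: 0 → 1
  bit 14: 0 → 1
  bit 15: 1 → 0
= 1010010110100110


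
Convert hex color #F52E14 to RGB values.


Hex: #F52E14
R = F5₁₆ = 245
G = 2E₁₆ = 46
B = 14₁₆ = 20
= RGB(245, 46, 20)


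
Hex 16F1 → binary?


Each hex digit → 4 binary bits:
  1 = 0001
  6 = 0110
  F = 1111
  1 = 0001
Concatenate: 0001 0110 1111 0001
= 0001011011110001


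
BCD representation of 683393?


Each digit → 4-bit binary:
  6 → 0110
  8 → 1000
  3 → 0011
  3 → 0011
  9 → 1001
  3 → 0011
= 0110 1000 0011 0011 1001 0011


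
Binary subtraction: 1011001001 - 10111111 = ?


Align and subtract column by column (LSB to MSB, borrowing when needed):
  1011001001
- 0010111111
  ----------
  col 0: (1 - 0 borrow-in) - 1 → 1 - 1 = 0, borrow out 0
  col 1: (0 - 0 borrow-in) - 1 → borrow from next column: (0+2) - 1 = 1, borrow out 1
  col 2: (0 - 1 borrow-in) - 1 → borrow from next column: (-1+2) - 1 = 0, borrow out 1
  col 3: (1 - 1 borrow-in) - 1 → borrow from next column: (0+2) - 1 = 1, borrow out 1
  col 4: (0 - 1 borrow-in) - 1 → borrow from next column: (-1+2) - 1 = 0, borrow out 1
  col 5: (0 - 1 borrow-in) - 1 → borrow from next column: (-1+2) - 1 = 0, borrow out 1
  col 6: (1 - 1 borrow-in) - 0 → 0 - 0 = 0, borrow out 0
  col 7: (1 - 0 borrow-in) - 1 → 1 - 1 = 0, borrow out 0
  col 8: (0 - 0 borrow-in) - 0 → 0 - 0 = 0, borrow out 0
  col 9: (1 - 0 borrow-in) - 0 → 1 - 0 = 1, borrow out 0
Reading bits MSB→LSB: 1000001010
Strip leading zeros: 1000001010
= 1000001010


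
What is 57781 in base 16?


Divide by 16 repeatedly:
57781 ÷ 16 = 3611 remainder 5 (5)
3611 ÷ 16 = 225 remainder 11 (B)
225 ÷ 16 = 14 remainder 1 (1)
14 ÷ 16 = 0 remainder 14 (E)
Reading remainders bottom-up:
= 0xE1B5


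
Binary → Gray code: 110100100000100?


Binary: 110100100000100
Gray code: G = B XOR (B >> 1)
B >> 1 = 011010010000010
110100100000100 XOR 011010010000010:
  1 XOR 0 = 1
  1 XOR 1 = 0
  0 XOR 1 = 1
  1 XOR 0 = 1
  0 XOR 1 = 1
  0 XOR 0 = 0
  1 XOR 0 = 1
  0 XOR 1 = 1
  0 XOR 0 = 0
  0 XOR 0 = 0
  0 XOR 0 = 0
  0 XOR 0 = 0
  1 XOR 0 = 1
  0 XOR 1 = 1
  0 XOR 0 = 0
= 101110110000110


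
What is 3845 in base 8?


Divide by 8 repeatedly:
3845 ÷ 8 = 480 remainder 5
480 ÷ 8 = 60 remainder 0
60 ÷ 8 = 7 remainder 4
7 ÷ 8 = 0 remainder 7
Reading remainders bottom-up:
= 0o7405


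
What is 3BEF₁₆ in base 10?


Positional values:
Position 0: F × 16^0 = 15 × 1 = 15
Position 1: E × 16^1 = 14 × 16 = 224
Position 2: B × 16^2 = 11 × 256 = 2816
Position 3: 3 × 16^3 = 3 × 4096 = 12288
Sum = 15 + 224 + 2816 + 12288
= 15343


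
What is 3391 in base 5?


Divide by 5 repeatedly:
3391 ÷ 5 = 678 remainder 1
678 ÷ 5 = 135 remainder 3
135 ÷ 5 = 27 remainder 0
27 ÷ 5 = 5 remainder 2
5 ÷ 5 = 1 remainder 0
1 ÷ 5 = 0 remainder 1
Reading remainders bottom-up:
= 102031


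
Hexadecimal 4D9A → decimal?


Positional values:
Position 0: A × 16^0 = 10 × 1 = 10
Position 1: 9 × 16^1 = 9 × 16 = 144
Position 2: D × 16^2 = 13 × 256 = 3328
Position 3: 4 × 16^3 = 4 × 4096 = 16384
Sum = 10 + 144 + 3328 + 16384
= 19866


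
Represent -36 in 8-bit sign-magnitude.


Sign bit: 1 (negative)
Magnitude: 36 = 0100100
= 10100100


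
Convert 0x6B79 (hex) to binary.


Each hex digit → 4 binary bits:
  6 = 0110
  B = 1011
  7 = 0111
  9 = 1001
Concatenate: 0110 1011 0111 1001
= 0110101101111001


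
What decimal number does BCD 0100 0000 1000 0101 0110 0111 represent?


Each 4-bit group → digit:
  0100 → 4
  0000 → 0
  1000 → 8
  0101 → 5
  0110 → 6
  0111 → 7
= 408567


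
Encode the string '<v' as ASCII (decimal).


String: '<v'  (2 characters)
Per-character ASCII lookup:
  '<': special character: '<' = 60
  'v': lowercase starts at 97: 'v' = 97 + 21 = 118
= 60 118


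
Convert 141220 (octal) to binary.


Each octal digit → 3 binary bits:
  1 = 001
  4 = 100
  1 = 001
  2 = 010
  2 = 010
  0 = 000
Concatenate: 001 100 001 010 010 000
= 001100001010010000


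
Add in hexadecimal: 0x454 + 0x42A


Align and add column by column (LSB to MSB, each column mod 16 with carry):
  0454
+ 042A
  ----
  col 0: 4(4) + A(10) + 0 (carry in) = 14 → E(14), carry out 0
  col 1: 5(5) + 2(2) + 0 (carry in) = 7 → 7(7), carry out 0
  col 2: 4(4) + 4(4) + 0 (carry in) = 8 → 8(8), carry out 0
  col 3: 0(0) + 0(0) + 0 (carry in) = 0 → 0(0), carry out 0
Reading digits MSB→LSB: 087E
Strip leading zeros: 87E
= 0x87E


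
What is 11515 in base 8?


Divide by 8 repeatedly:
11515 ÷ 8 = 1439 remainder 3
1439 ÷ 8 = 179 remainder 7
179 ÷ 8 = 22 remainder 3
22 ÷ 8 = 2 remainder 6
2 ÷ 8 = 0 remainder 2
Reading remainders bottom-up:
= 0o26373


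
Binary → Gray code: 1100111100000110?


Binary: 1100111100000110
Gray code: G = B XOR (B >> 1)
B >> 1 = 0110011110000011
1100111100000110 XOR 0110011110000011:
  1 XOR 0 = 1
  1 XOR 1 = 0
  0 XOR 1 = 1
  0 XOR 0 = 0
  1 XOR 0 = 1
  1 XOR 1 = 0
  1 XOR 1 = 0
  1 XOR 1 = 0
  0 XOR 1 = 1
  0 XOR 0 = 0
  0 XOR 0 = 0
  0 XOR 0 = 0
  0 XOR 0 = 0
  1 XOR 0 = 1
  1 XOR 1 = 0
  0 XOR 1 = 1
= 1010100010000101


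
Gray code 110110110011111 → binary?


Gray code: 110110110011111
MSB stays the same: 1
Each subsequent bit = prev_binary XOR current_gray:
  B[1] = 1 XOR 1 = 0
  B[2] = 0 XOR 0 = 0
  B[3] = 0 XOR 1 = 1
  B[4] = 1 XOR 1 = 0
  B[5] = 0 XOR 0 = 0
  B[6] = 0 XOR 1 = 1
  B[7] = 1 XOR 1 = 0
  B[8] = 0 XOR 0 = 0
  B[9] = 0 XOR 0 = 0
  B[10] = 0 XOR 1 = 1
  B[11] = 1 XOR 1 = 0
  B[12] = 0 XOR 1 = 1
  B[13] = 1 XOR 1 = 0
  B[14] = 0 XOR 1 = 1
= 100100100010101 (18709 decimal)


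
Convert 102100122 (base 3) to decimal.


Positional values (base 3):
  2 × 3^0 = 2 × 1 = 2
  2 × 3^1 = 2 × 3 = 6
  1 × 3^2 = 1 × 9 = 9
  0 × 3^3 = 0 × 27 = 0
  0 × 3^4 = 0 × 81 = 0
  1 × 3^5 = 1 × 243 = 243
  2 × 3^6 = 2 × 729 = 1458
  0 × 3^7 = 0 × 2187 = 0
  1 × 3^8 = 1 × 6561 = 6561
Sum = 2 + 6 + 9 + 0 + 0 + 243 + 1458 + 0 + 6561
= 8279


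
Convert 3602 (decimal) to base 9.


Divide by 9 repeatedly:
3602 ÷ 9 = 400 remainder 2
400 ÷ 9 = 44 remainder 4
44 ÷ 9 = 4 remainder 8
4 ÷ 9 = 0 remainder 4
Reading remainders bottom-up:
= 4842


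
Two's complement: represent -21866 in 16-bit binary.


Original: 0101010101101010
Step 1 - Invert all bits: 1010101010010101
Step 2 - Add 1: 1010101010010101 + 1
= 1010101010010110 (represents -21866)


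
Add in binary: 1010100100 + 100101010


Align and add column by column (LSB to MSB, carry propagating):
  01010100100
+ 00100101010
  -----------
  col 0: 0 + 0 + 0 (carry in) = 0 → bit 0, carry out 0
  col 1: 0 + 1 + 0 (carry in) = 1 → bit 1, carry out 0
  col 2: 1 + 0 + 0 (carry in) = 1 → bit 1, carry out 0
  col 3: 0 + 1 + 0 (carry in) = 1 → bit 1, carry out 0
  col 4: 0 + 0 + 0 (carry in) = 0 → bit 0, carry out 0
  col 5: 1 + 1 + 0 (carry in) = 2 → bit 0, carry out 1
  col 6: 0 + 0 + 1 (carry in) = 1 → bit 1, carry out 0
  col 7: 1 + 0 + 0 (carry in) = 1 → bit 1, carry out 0
  col 8: 0 + 1 + 0 (carry in) = 1 → bit 1, carry out 0
  col 9: 1 + 0 + 0 (carry in) = 1 → bit 1, carry out 0
  col 10: 0 + 0 + 0 (carry in) = 0 → bit 0, carry out 0
Reading bits MSB→LSB: 01111001110
Strip leading zeros: 1111001110
= 1111001110


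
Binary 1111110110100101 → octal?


Group into 3-bit groups: 001111110110100101
  001 = 1
  111 = 7
  110 = 6
  110 = 6
  100 = 4
  101 = 5
= 0o176645


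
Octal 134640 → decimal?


Positional values:
Position 0: 0 × 8^0 = 0
Position 1: 4 × 8^1 = 32
Position 2: 6 × 8^2 = 384
Position 3: 4 × 8^3 = 2048
Position 4: 3 × 8^4 = 12288
Position 5: 1 × 8^5 = 32768
Sum = 0 + 32 + 384 + 2048 + 12288 + 32768
= 47520


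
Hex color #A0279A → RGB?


Hex: #A0279A
R = A0₁₆ = 160
G = 27₁₆ = 39
B = 9A₁₆ = 154
= RGB(160, 39, 154)


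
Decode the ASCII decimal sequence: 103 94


Codes (decimal): 103 94
Per-code ASCII lookup:
  103  (range 97-122: lowercase, 103 - 97 = 6) → 'g'
  94  (special character) → '^'
= 'g^'


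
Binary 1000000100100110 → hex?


Group into 4-bit nibbles: 1000000100100110
  1000 = 8
  0001 = 1
  0010 = 2
  0110 = 6
= 0x8126


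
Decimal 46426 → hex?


Divide by 16 repeatedly:
46426 ÷ 16 = 2901 remainder 10 (A)
2901 ÷ 16 = 181 remainder 5 (5)
181 ÷ 16 = 11 remainder 5 (5)
11 ÷ 16 = 0 remainder 11 (B)
Reading remainders bottom-up:
= 0xB55A


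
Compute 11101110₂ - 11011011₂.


Align and subtract column by column (LSB to MSB, borrowing when needed):
  11101110
- 11011011
  --------
  col 0: (0 - 0 borrow-in) - 1 → borrow from next column: (0+2) - 1 = 1, borrow out 1
  col 1: (1 - 1 borrow-in) - 1 → borrow from next column: (0+2) - 1 = 1, borrow out 1
  col 2: (1 - 1 borrow-in) - 0 → 0 - 0 = 0, borrow out 0
  col 3: (1 - 0 borrow-in) - 1 → 1 - 1 = 0, borrow out 0
  col 4: (0 - 0 borrow-in) - 1 → borrow from next column: (0+2) - 1 = 1, borrow out 1
  col 5: (1 - 1 borrow-in) - 0 → 0 - 0 = 0, borrow out 0
  col 6: (1 - 0 borrow-in) - 1 → 1 - 1 = 0, borrow out 0
  col 7: (1 - 0 borrow-in) - 1 → 1 - 1 = 0, borrow out 0
Reading bits MSB→LSB: 00010011
Strip leading zeros: 10011
= 10011


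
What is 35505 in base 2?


Divide by 2 repeatedly:
35505 ÷ 2 = 17752 remainder 1
17752 ÷ 2 = 8876 remainder 0
8876 ÷ 2 = 4438 remainder 0
4438 ÷ 2 = 2219 remainder 0
2219 ÷ 2 = 1109 remainder 1
1109 ÷ 2 = 554 remainder 1
554 ÷ 2 = 277 remainder 0
277 ÷ 2 = 138 remainder 1
138 ÷ 2 = 69 remainder 0
69 ÷ 2 = 34 remainder 1
34 ÷ 2 = 17 remainder 0
17 ÷ 2 = 8 remainder 1
8 ÷ 2 = 4 remainder 0
4 ÷ 2 = 2 remainder 0
2 ÷ 2 = 1 remainder 0
1 ÷ 2 = 0 remainder 1
Reading remainders bottom-up:
= 1000101010110001


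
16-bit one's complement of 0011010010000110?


Original: 0011010010000110
Invert all bits:
  bit 0: 0 → 1
  bit 1: 0 → 1
  bit 2: 1 → 0
  bit 3: 1 → 0
  bit 4: 0 → 1
  bit 5: 1 → 0
  bit 6: 0 → 1
  bit 7: 0 → 1
  bit 8: 1 → 0
  bit 9: 0 → 1
  bit 10: 0 → 1
  bit 11: 0 → 1
  bit 12: 0 → 1
  bit 13: 1 → 0
  bit 14: 1 → 0
  bit 15: 0 → 1
= 1100101101111001


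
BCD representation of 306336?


Each digit → 4-bit binary:
  3 → 0011
  0 → 0000
  6 → 0110
  3 → 0011
  3 → 0011
  6 → 0110
= 0011 0000 0110 0011 0011 0110


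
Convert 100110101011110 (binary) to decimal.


Positional values:
Bit 1: 1 × 2^1 = 2
Bit 2: 1 × 2^2 = 4
Bit 3: 1 × 2^3 = 8
Bit 4: 1 × 2^4 = 16
Bit 6: 1 × 2^6 = 64
Bit 8: 1 × 2^8 = 256
Bit 10: 1 × 2^10 = 1024
Bit 11: 1 × 2^11 = 2048
Bit 14: 1 × 2^14 = 16384
Sum = 2 + 4 + 8 + 16 + 64 + 256 + 1024 + 2048 + 16384
= 19806


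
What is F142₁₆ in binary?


Each hex digit → 4 binary bits:
  F = 1111
  1 = 0001
  4 = 0100
  2 = 0010
Concatenate: 1111 0001 0100 0010
= 1111000101000010


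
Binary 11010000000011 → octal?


Group into 3-bit groups: 011010000000011
  011 = 3
  010 = 2
  000 = 0
  000 = 0
  011 = 3
= 0o32003


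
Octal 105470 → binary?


Each octal digit → 3 binary bits:
  1 = 001
  0 = 000
  5 = 101
  4 = 100
  7 = 111
  0 = 000
Concatenate: 001 000 101 100 111 000
= 001000101100111000


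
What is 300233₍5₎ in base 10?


Positional values (base 5):
  3 × 5^0 = 3 × 1 = 3
  3 × 5^1 = 3 × 5 = 15
  2 × 5^2 = 2 × 25 = 50
  0 × 5^3 = 0 × 125 = 0
  0 × 5^4 = 0 × 625 = 0
  3 × 5^5 = 3 × 3125 = 9375
Sum = 3 + 15 + 50 + 0 + 0 + 9375
= 9443


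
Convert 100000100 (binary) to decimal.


Positional values:
Bit 2: 1 × 2^2 = 4
Bit 8: 1 × 2^8 = 256
Sum = 4 + 256
= 260


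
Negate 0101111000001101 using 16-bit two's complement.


Original: 0101111000001101
Step 1 - Invert all bits: 1010000111110010
Step 2 - Add 1: 1010000111110010 + 1
= 1010000111110011 (represents -24077)


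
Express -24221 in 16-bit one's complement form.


Original: 0101111010011101
Invert all bits:
  bit 0: 0 → 1
  bit 1: 1 → 0
  bit 2: 0 → 1
  bit 3: 1 → 0
  bit 4: 1 → 0
  bit 5: 1 → 0
  bit 6: 1 → 0
  bit 7: 0 → 1
  bit 8: 1 → 0
  bit 9: 0 → 1
  bit 10: 0 → 1
  bit 11: 1 → 0
  bit 12: 1 → 0
  bit 13: 1 → 0
  bit 14: 0 → 1
  bit 15: 1 → 0
= 1010000101100010


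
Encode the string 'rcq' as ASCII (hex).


String: 'rcq'  (3 characters)
Per-character ASCII lookup:
  'r': lowercase starts at 97: 'r' = 97 + 17 = 114 → 0x72
  'c': lowercase starts at 97: 'c' = 97 + 2 = 99 → 0x63
  'q': lowercase starts at 97: 'q' = 97 + 16 = 113 → 0x71
= 0x72 0x63 0x71


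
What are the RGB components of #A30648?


Hex: #A30648
R = A3₁₆ = 163
G = 06₁₆ = 6
B = 48₁₆ = 72
= RGB(163, 6, 72)


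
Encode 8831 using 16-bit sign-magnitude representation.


Sign bit: 0 (positive)
Magnitude: 8831 = 010001001111111
= 0010001001111111


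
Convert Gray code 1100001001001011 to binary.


Gray code: 1100001001001011
MSB stays the same: 1
Each subsequent bit = prev_binary XOR current_gray:
  B[1] = 1 XOR 1 = 0
  B[2] = 0 XOR 0 = 0
  B[3] = 0 XOR 0 = 0
  B[4] = 0 XOR 0 = 0
  B[5] = 0 XOR 0 = 0
  B[6] = 0 XOR 1 = 1
  B[7] = 1 XOR 0 = 1
  B[8] = 1 XOR 0 = 1
  B[9] = 1 XOR 1 = 0
  B[10] = 0 XOR 0 = 0
  B[11] = 0 XOR 0 = 0
  B[12] = 0 XOR 1 = 1
  B[13] = 1 XOR 0 = 1
  B[14] = 1 XOR 1 = 0
  B[15] = 0 XOR 1 = 1
= 1000001110001101 (33677 decimal)


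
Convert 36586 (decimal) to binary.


Divide by 2 repeatedly:
36586 ÷ 2 = 18293 remainder 0
18293 ÷ 2 = 9146 remainder 1
9146 ÷ 2 = 4573 remainder 0
4573 ÷ 2 = 2286 remainder 1
2286 ÷ 2 = 1143 remainder 0
1143 ÷ 2 = 571 remainder 1
571 ÷ 2 = 285 remainder 1
285 ÷ 2 = 142 remainder 1
142 ÷ 2 = 71 remainder 0
71 ÷ 2 = 35 remainder 1
35 ÷ 2 = 17 remainder 1
17 ÷ 2 = 8 remainder 1
8 ÷ 2 = 4 remainder 0
4 ÷ 2 = 2 remainder 0
2 ÷ 2 = 1 remainder 0
1 ÷ 2 = 0 remainder 1
Reading remainders bottom-up:
= 1000111011101010


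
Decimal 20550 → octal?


Divide by 8 repeatedly:
20550 ÷ 8 = 2568 remainder 6
2568 ÷ 8 = 321 remainder 0
321 ÷ 8 = 40 remainder 1
40 ÷ 8 = 5 remainder 0
5 ÷ 8 = 0 remainder 5
Reading remainders bottom-up:
= 0o50106


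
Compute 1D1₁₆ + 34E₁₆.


Align and add column by column (LSB to MSB, each column mod 16 with carry):
  01D1
+ 034E
  ----
  col 0: 1(1) + E(14) + 0 (carry in) = 15 → F(15), carry out 0
  col 1: D(13) + 4(4) + 0 (carry in) = 17 → 1(1), carry out 1
  col 2: 1(1) + 3(3) + 1 (carry in) = 5 → 5(5), carry out 0
  col 3: 0(0) + 0(0) + 0 (carry in) = 0 → 0(0), carry out 0
Reading digits MSB→LSB: 051F
Strip leading zeros: 51F
= 0x51F


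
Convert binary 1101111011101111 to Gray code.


Binary: 1101111011101111
Gray code: G = B XOR (B >> 1)
B >> 1 = 0110111101110111
1101111011101111 XOR 0110111101110111:
  1 XOR 0 = 1
  1 XOR 1 = 0
  0 XOR 1 = 1
  1 XOR 0 = 1
  1 XOR 1 = 0
  1 XOR 1 = 0
  1 XOR 1 = 0
  0 XOR 1 = 1
  1 XOR 0 = 1
  1 XOR 1 = 0
  1 XOR 1 = 0
  0 XOR 1 = 1
  1 XOR 0 = 1
  1 XOR 1 = 0
  1 XOR 1 = 0
  1 XOR 1 = 0
= 1011000110011000


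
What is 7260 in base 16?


Divide by 16 repeatedly:
7260 ÷ 16 = 453 remainder 12 (C)
453 ÷ 16 = 28 remainder 5 (5)
28 ÷ 16 = 1 remainder 12 (C)
1 ÷ 16 = 0 remainder 1 (1)
Reading remainders bottom-up:
= 0x1C5C


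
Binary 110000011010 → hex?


Group into 4-bit nibbles: 110000011010
  1100 = C
  0001 = 1
  1010 = A
= 0xC1A


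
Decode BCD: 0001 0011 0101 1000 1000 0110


Each 4-bit group → digit:
  0001 → 1
  0011 → 3
  0101 → 5
  1000 → 8
  1000 → 8
  0110 → 6
= 135886


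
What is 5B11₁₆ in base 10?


Positional values:
Position 0: 1 × 16^0 = 1 × 1 = 1
Position 1: 1 × 16^1 = 1 × 16 = 16
Position 2: B × 16^2 = 11 × 256 = 2816
Position 3: 5 × 16^3 = 5 × 4096 = 20480
Sum = 1 + 16 + 2816 + 20480
= 23313


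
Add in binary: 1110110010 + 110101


Align and add column by column (LSB to MSB, carry propagating):
  01110110010
+ 00000110101
  -----------
  col 0: 0 + 1 + 0 (carry in) = 1 → bit 1, carry out 0
  col 1: 1 + 0 + 0 (carry in) = 1 → bit 1, carry out 0
  col 2: 0 + 1 + 0 (carry in) = 1 → bit 1, carry out 0
  col 3: 0 + 0 + 0 (carry in) = 0 → bit 0, carry out 0
  col 4: 1 + 1 + 0 (carry in) = 2 → bit 0, carry out 1
  col 5: 1 + 1 + 1 (carry in) = 3 → bit 1, carry out 1
  col 6: 0 + 0 + 1 (carry in) = 1 → bit 1, carry out 0
  col 7: 1 + 0 + 0 (carry in) = 1 → bit 1, carry out 0
  col 8: 1 + 0 + 0 (carry in) = 1 → bit 1, carry out 0
  col 9: 1 + 0 + 0 (carry in) = 1 → bit 1, carry out 0
  col 10: 0 + 0 + 0 (carry in) = 0 → bit 0, carry out 0
Reading bits MSB→LSB: 01111100111
Strip leading zeros: 1111100111
= 1111100111


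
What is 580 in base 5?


Divide by 5 repeatedly:
580 ÷ 5 = 116 remainder 0
116 ÷ 5 = 23 remainder 1
23 ÷ 5 = 4 remainder 3
4 ÷ 5 = 0 remainder 4
Reading remainders bottom-up:
= 4310


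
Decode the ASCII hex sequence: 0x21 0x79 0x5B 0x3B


Codes (hex): 0x21 0x79 0x5B 0x3B
Per-code ASCII lookup:
  0x21 = 33  (special character) → '!'
  0x79 = 121  (range 97-122: lowercase, 121 - 97 = 24) → 'y'
  0x5B = 91  (special character) → '['
  0x3B = 59  (special character) → ';'
= '!y[;'


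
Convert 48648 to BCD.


Each digit → 4-bit binary:
  4 → 0100
  8 → 1000
  6 → 0110
  4 → 0100
  8 → 1000
= 0100 1000 0110 0100 1000


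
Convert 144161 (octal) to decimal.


Positional values:
Position 0: 1 × 8^0 = 1
Position 1: 6 × 8^1 = 48
Position 2: 1 × 8^2 = 64
Position 3: 4 × 8^3 = 2048
Position 4: 4 × 8^4 = 16384
Position 5: 1 × 8^5 = 32768
Sum = 1 + 48 + 64 + 2048 + 16384 + 32768
= 51313


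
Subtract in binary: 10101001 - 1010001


Align and subtract column by column (LSB to MSB, borrowing when needed):
  10101001
- 01010001
  --------
  col 0: (1 - 0 borrow-in) - 1 → 1 - 1 = 0, borrow out 0
  col 1: (0 - 0 borrow-in) - 0 → 0 - 0 = 0, borrow out 0
  col 2: (0 - 0 borrow-in) - 0 → 0 - 0 = 0, borrow out 0
  col 3: (1 - 0 borrow-in) - 0 → 1 - 0 = 1, borrow out 0
  col 4: (0 - 0 borrow-in) - 1 → borrow from next column: (0+2) - 1 = 1, borrow out 1
  col 5: (1 - 1 borrow-in) - 0 → 0 - 0 = 0, borrow out 0
  col 6: (0 - 0 borrow-in) - 1 → borrow from next column: (0+2) - 1 = 1, borrow out 1
  col 7: (1 - 1 borrow-in) - 0 → 0 - 0 = 0, borrow out 0
Reading bits MSB→LSB: 01011000
Strip leading zeros: 1011000
= 1011000


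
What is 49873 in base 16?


Divide by 16 repeatedly:
49873 ÷ 16 = 3117 remainder 1 (1)
3117 ÷ 16 = 194 remainder 13 (D)
194 ÷ 16 = 12 remainder 2 (2)
12 ÷ 16 = 0 remainder 12 (C)
Reading remainders bottom-up:
= 0xC2D1


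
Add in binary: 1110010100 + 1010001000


Align and add column by column (LSB to MSB, carry propagating):
  01110010100
+ 01010001000
  -----------
  col 0: 0 + 0 + 0 (carry in) = 0 → bit 0, carry out 0
  col 1: 0 + 0 + 0 (carry in) = 0 → bit 0, carry out 0
  col 2: 1 + 0 + 0 (carry in) = 1 → bit 1, carry out 0
  col 3: 0 + 1 + 0 (carry in) = 1 → bit 1, carry out 0
  col 4: 1 + 0 + 0 (carry in) = 1 → bit 1, carry out 0
  col 5: 0 + 0 + 0 (carry in) = 0 → bit 0, carry out 0
  col 6: 0 + 0 + 0 (carry in) = 0 → bit 0, carry out 0
  col 7: 1 + 1 + 0 (carry in) = 2 → bit 0, carry out 1
  col 8: 1 + 0 + 1 (carry in) = 2 → bit 0, carry out 1
  col 9: 1 + 1 + 1 (carry in) = 3 → bit 1, carry out 1
  col 10: 0 + 0 + 1 (carry in) = 1 → bit 1, carry out 0
Reading bits MSB→LSB: 11000011100
Strip leading zeros: 11000011100
= 11000011100


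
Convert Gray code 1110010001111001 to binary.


Gray code: 1110010001111001
MSB stays the same: 1
Each subsequent bit = prev_binary XOR current_gray:
  B[1] = 1 XOR 1 = 0
  B[2] = 0 XOR 1 = 1
  B[3] = 1 XOR 0 = 1
  B[4] = 1 XOR 0 = 1
  B[5] = 1 XOR 1 = 0
  B[6] = 0 XOR 0 = 0
  B[7] = 0 XOR 0 = 0
  B[8] = 0 XOR 0 = 0
  B[9] = 0 XOR 1 = 1
  B[10] = 1 XOR 1 = 0
  B[11] = 0 XOR 1 = 1
  B[12] = 1 XOR 1 = 0
  B[13] = 0 XOR 0 = 0
  B[14] = 0 XOR 0 = 0
  B[15] = 0 XOR 1 = 1
= 1011100001010001 (47185 decimal)


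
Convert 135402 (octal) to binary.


Each octal digit → 3 binary bits:
  1 = 001
  3 = 011
  5 = 101
  4 = 100
  0 = 000
  2 = 010
Concatenate: 001 011 101 100 000 010
= 001011101100000010


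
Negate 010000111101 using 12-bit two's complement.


Original: 010000111101
Step 1 - Invert all bits: 101111000010
Step 2 - Add 1: 101111000010 + 1
= 101111000011 (represents -1085)


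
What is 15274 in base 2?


Divide by 2 repeatedly:
15274 ÷ 2 = 7637 remainder 0
7637 ÷ 2 = 3818 remainder 1
3818 ÷ 2 = 1909 remainder 0
1909 ÷ 2 = 954 remainder 1
954 ÷ 2 = 477 remainder 0
477 ÷ 2 = 238 remainder 1
238 ÷ 2 = 119 remainder 0
119 ÷ 2 = 59 remainder 1
59 ÷ 2 = 29 remainder 1
29 ÷ 2 = 14 remainder 1
14 ÷ 2 = 7 remainder 0
7 ÷ 2 = 3 remainder 1
3 ÷ 2 = 1 remainder 1
1 ÷ 2 = 0 remainder 1
Reading remainders bottom-up:
= 11101110101010


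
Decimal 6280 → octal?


Divide by 8 repeatedly:
6280 ÷ 8 = 785 remainder 0
785 ÷ 8 = 98 remainder 1
98 ÷ 8 = 12 remainder 2
12 ÷ 8 = 1 remainder 4
1 ÷ 8 = 0 remainder 1
Reading remainders bottom-up:
= 0o14210


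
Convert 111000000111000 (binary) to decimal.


Positional values:
Bit 3: 1 × 2^3 = 8
Bit 4: 1 × 2^4 = 16
Bit 5: 1 × 2^5 = 32
Bit 12: 1 × 2^12 = 4096
Bit 13: 1 × 2^13 = 8192
Bit 14: 1 × 2^14 = 16384
Sum = 8 + 16 + 32 + 4096 + 8192 + 16384
= 28728


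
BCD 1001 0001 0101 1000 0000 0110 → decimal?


Each 4-bit group → digit:
  1001 → 9
  0001 → 1
  0101 → 5
  1000 → 8
  0000 → 0
  0110 → 6
= 915806


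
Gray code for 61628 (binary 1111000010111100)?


Binary: 1111000010111100
Gray code: G = B XOR (B >> 1)
B >> 1 = 0111100001011110
1111000010111100 XOR 0111100001011110:
  1 XOR 0 = 1
  1 XOR 1 = 0
  1 XOR 1 = 0
  1 XOR 1 = 0
  0 XOR 1 = 1
  0 XOR 0 = 0
  0 XOR 0 = 0
  0 XOR 0 = 0
  1 XOR 0 = 1
  0 XOR 1 = 1
  1 XOR 0 = 1
  1 XOR 1 = 0
  1 XOR 1 = 0
  1 XOR 1 = 0
  0 XOR 1 = 1
  0 XOR 0 = 0
= 1000100011100010


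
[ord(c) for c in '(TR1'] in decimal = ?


String: '(TR1'  (4 characters)
Per-character ASCII lookup:
  '(': special character: '(' = 40
  'T': uppercase starts at 65: 'T' = 65 + 19 = 84
  'R': uppercase starts at 65: 'R' = 65 + 17 = 82
  '1': digits start at 48: '1' = 48 + 1 = 49
= 40 84 82 49


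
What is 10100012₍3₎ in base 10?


Positional values (base 3):
  2 × 3^0 = 2 × 1 = 2
  1 × 3^1 = 1 × 3 = 3
  0 × 3^2 = 0 × 9 = 0
  0 × 3^3 = 0 × 27 = 0
  0 × 3^4 = 0 × 81 = 0
  1 × 3^5 = 1 × 243 = 243
  0 × 3^6 = 0 × 729 = 0
  1 × 3^7 = 1 × 2187 = 2187
Sum = 2 + 3 + 0 + 0 + 0 + 243 + 0 + 2187
= 2435


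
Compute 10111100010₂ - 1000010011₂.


Align and subtract column by column (LSB to MSB, borrowing when needed):
  10111100010
- 01000010011
  -----------
  col 0: (0 - 0 borrow-in) - 1 → borrow from next column: (0+2) - 1 = 1, borrow out 1
  col 1: (1 - 1 borrow-in) - 1 → borrow from next column: (0+2) - 1 = 1, borrow out 1
  col 2: (0 - 1 borrow-in) - 0 → borrow from next column: (-1+2) - 0 = 1, borrow out 1
  col 3: (0 - 1 borrow-in) - 0 → borrow from next column: (-1+2) - 0 = 1, borrow out 1
  col 4: (0 - 1 borrow-in) - 1 → borrow from next column: (-1+2) - 1 = 0, borrow out 1
  col 5: (1 - 1 borrow-in) - 0 → 0 - 0 = 0, borrow out 0
  col 6: (1 - 0 borrow-in) - 0 → 1 - 0 = 1, borrow out 0
  col 7: (1 - 0 borrow-in) - 0 → 1 - 0 = 1, borrow out 0
  col 8: (1 - 0 borrow-in) - 0 → 1 - 0 = 1, borrow out 0
  col 9: (0 - 0 borrow-in) - 1 → borrow from next column: (0+2) - 1 = 1, borrow out 1
  col 10: (1 - 1 borrow-in) - 0 → 0 - 0 = 0, borrow out 0
Reading bits MSB→LSB: 01111001111
Strip leading zeros: 1111001111
= 1111001111


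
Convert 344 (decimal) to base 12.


Divide by 12 repeatedly:
344 ÷ 12 = 28 remainder 8
28 ÷ 12 = 2 remainder 4
2 ÷ 12 = 0 remainder 2
Reading remainders bottom-up:
= 248


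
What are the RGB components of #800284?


Hex: #800284
R = 80₁₆ = 128
G = 02₁₆ = 2
B = 84₁₆ = 132
= RGB(128, 2, 132)


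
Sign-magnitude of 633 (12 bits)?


Sign bit: 0 (positive)
Magnitude: 633 = 01001111001
= 001001111001


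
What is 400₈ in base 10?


Positional values:
Position 0: 0 × 8^0 = 0
Position 1: 0 × 8^1 = 0
Position 2: 4 × 8^2 = 256
Sum = 0 + 0 + 256
= 256


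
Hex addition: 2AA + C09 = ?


Align and add column by column (LSB to MSB, each column mod 16 with carry):
  02AA
+ 0C09
  ----
  col 0: A(10) + 9(9) + 0 (carry in) = 19 → 3(3), carry out 1
  col 1: A(10) + 0(0) + 1 (carry in) = 11 → B(11), carry out 0
  col 2: 2(2) + C(12) + 0 (carry in) = 14 → E(14), carry out 0
  col 3: 0(0) + 0(0) + 0 (carry in) = 0 → 0(0), carry out 0
Reading digits MSB→LSB: 0EB3
Strip leading zeros: EB3
= 0xEB3


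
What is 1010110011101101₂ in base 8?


Group into 3-bit groups: 001010110011101101
  001 = 1
  010 = 2
  110 = 6
  011 = 3
  101 = 5
  101 = 5
= 0o126355


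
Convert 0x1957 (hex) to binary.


Each hex digit → 4 binary bits:
  1 = 0001
  9 = 1001
  5 = 0101
  7 = 0111
Concatenate: 0001 1001 0101 0111
= 0001100101010111


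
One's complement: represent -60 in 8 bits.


Original: 00111100
Invert all bits:
  bit 0: 0 → 1
  bit 1: 0 → 1
  bit 2: 1 → 0
  bit 3: 1 → 0
  bit 4: 1 → 0
  bit 5: 1 → 0
  bit 6: 0 → 1
  bit 7: 0 → 1
= 11000011


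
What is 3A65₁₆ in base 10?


Positional values:
Position 0: 5 × 16^0 = 5 × 1 = 5
Position 1: 6 × 16^1 = 6 × 16 = 96
Position 2: A × 16^2 = 10 × 256 = 2560
Position 3: 3 × 16^3 = 3 × 4096 = 12288
Sum = 5 + 96 + 2560 + 12288
= 14949


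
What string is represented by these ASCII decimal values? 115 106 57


Codes (decimal): 115 106 57
Per-code ASCII lookup:
  115  (range 97-122: lowercase, 115 - 97 = 18) → 's'
  106  (range 97-122: lowercase, 106 - 97 = 9) → 'j'
  57  (range 48-57: digits, 57 - 48 = 9) → '9'
= 'sj9'


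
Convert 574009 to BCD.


Each digit → 4-bit binary:
  5 → 0101
  7 → 0111
  4 → 0100
  0 → 0000
  0 → 0000
  9 → 1001
= 0101 0111 0100 0000 0000 1001


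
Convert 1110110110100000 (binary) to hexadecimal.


Group into 4-bit nibbles: 1110110110100000
  1110 = E
  1101 = D
  1010 = A
  0000 = 0
= 0xEDA0


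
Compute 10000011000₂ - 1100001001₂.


Align and subtract column by column (LSB to MSB, borrowing when needed):
  10000011000
- 01100001001
  -----------
  col 0: (0 - 0 borrow-in) - 1 → borrow from next column: (0+2) - 1 = 1, borrow out 1
  col 1: (0 - 1 borrow-in) - 0 → borrow from next column: (-1+2) - 0 = 1, borrow out 1
  col 2: (0 - 1 borrow-in) - 0 → borrow from next column: (-1+2) - 0 = 1, borrow out 1
  col 3: (1 - 1 borrow-in) - 1 → borrow from next column: (0+2) - 1 = 1, borrow out 1
  col 4: (1 - 1 borrow-in) - 0 → 0 - 0 = 0, borrow out 0
  col 5: (0 - 0 borrow-in) - 0 → 0 - 0 = 0, borrow out 0
  col 6: (0 - 0 borrow-in) - 0 → 0 - 0 = 0, borrow out 0
  col 7: (0 - 0 borrow-in) - 0 → 0 - 0 = 0, borrow out 0
  col 8: (0 - 0 borrow-in) - 1 → borrow from next column: (0+2) - 1 = 1, borrow out 1
  col 9: (0 - 1 borrow-in) - 1 → borrow from next column: (-1+2) - 1 = 0, borrow out 1
  col 10: (1 - 1 borrow-in) - 0 → 0 - 0 = 0, borrow out 0
Reading bits MSB→LSB: 00100001111
Strip leading zeros: 100001111
= 100001111
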